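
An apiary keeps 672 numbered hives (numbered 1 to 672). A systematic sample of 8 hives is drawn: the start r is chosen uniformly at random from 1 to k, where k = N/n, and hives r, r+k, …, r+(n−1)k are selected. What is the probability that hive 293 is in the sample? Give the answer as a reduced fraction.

1/84

k = 672/8 = 84.
Hive 293 is selected iff r ≡ 293 (mod 84); exactly one such r in {1,…,84}.
Inclusion probability = 1/84.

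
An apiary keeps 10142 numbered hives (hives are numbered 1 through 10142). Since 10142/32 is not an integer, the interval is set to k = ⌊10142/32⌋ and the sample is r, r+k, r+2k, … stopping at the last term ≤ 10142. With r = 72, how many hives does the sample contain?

k = ⌊10142/32⌋ = 316
Achieved size = ⌊(10142 − 72)/316⌋ + 1 = ⌊10070/316⌋ + 1 = 31 + 1 = 32
(last selection: 72 + 31×316 = 9868 ≤ 10142; next would be 10184 > 10142)

32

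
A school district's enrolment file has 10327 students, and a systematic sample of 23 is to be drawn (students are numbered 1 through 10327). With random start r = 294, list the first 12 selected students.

k = N/n = 10327/23 = 449
student 1: 294
student 2: 294 + 449 = 743
student 3: 743 + 449 = 1192
student 4: 1192 + 449 = 1641
student 5: 1641 + 449 = 2090
student 6: 2090 + 449 = 2539
student 7: 2539 + 449 = 2988
student 8: 2988 + 449 = 3437
student 9: 3437 + 449 = 3886
student 10: 3886 + 449 = 4335
student 11: 4335 + 449 = 4784
student 12: 4784 + 449 = 5233

294, 743, 1192, 1641, 2090, 2539, 2988, 3437, 3886, 4335, 4784, 5233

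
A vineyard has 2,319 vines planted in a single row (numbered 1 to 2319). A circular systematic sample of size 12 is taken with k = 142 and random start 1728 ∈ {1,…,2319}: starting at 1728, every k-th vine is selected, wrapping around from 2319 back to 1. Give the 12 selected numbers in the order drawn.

Selection 1: 1728
Selection 2: 1728 + 142 = 1870
Selection 3: 1870 + 142 = 2012
Selection 4: 2012 + 142 = 2154
Selection 5: 2154 + 142 = 2296
Selection 6: 2296 + 142 = 2438 → 2438 − 2319 = 119
Selection 7: 119 + 142 = 261
Selection 8: 261 + 142 = 403
Selection 9: 403 + 142 = 545
Selection 10: 545 + 142 = 687
Selection 11: 687 + 142 = 829
Selection 12: 829 + 142 = 971

1728, 1870, 2012, 2154, 2296, 119, 261, 403, 545, 687, 829, 971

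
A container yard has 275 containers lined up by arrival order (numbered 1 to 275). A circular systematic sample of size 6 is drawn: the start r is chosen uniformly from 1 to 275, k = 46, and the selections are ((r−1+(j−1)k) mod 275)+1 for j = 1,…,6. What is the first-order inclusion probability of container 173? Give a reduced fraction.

For each position j, as r ranges over 1…275 the j-th selection hits every container exactly once, so container 173 is selected for exactly 6 of the 275 starts.
Inclusion probability = 6/275.

6/275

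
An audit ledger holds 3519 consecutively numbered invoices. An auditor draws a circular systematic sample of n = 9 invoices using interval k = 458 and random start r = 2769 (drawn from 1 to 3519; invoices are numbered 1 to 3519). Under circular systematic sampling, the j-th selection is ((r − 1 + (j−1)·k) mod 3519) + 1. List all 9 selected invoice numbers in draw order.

Selection 1: 2769
Selection 2: 2769 + 458 = 3227
Selection 3: 3227 + 458 = 3685 → 3685 − 3519 = 166
Selection 4: 166 + 458 = 624
Selection 5: 624 + 458 = 1082
Selection 6: 1082 + 458 = 1540
Selection 7: 1540 + 458 = 1998
Selection 8: 1998 + 458 = 2456
Selection 9: 2456 + 458 = 2914

2769, 3227, 166, 624, 1082, 1540, 1998, 2456, 2914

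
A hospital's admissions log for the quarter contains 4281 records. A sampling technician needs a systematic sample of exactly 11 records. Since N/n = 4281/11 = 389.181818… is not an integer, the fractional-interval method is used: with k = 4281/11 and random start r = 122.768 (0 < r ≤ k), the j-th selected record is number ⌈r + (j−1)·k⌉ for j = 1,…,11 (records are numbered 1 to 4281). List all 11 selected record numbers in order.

123, 512, 902, 1291, 1680, 2069, 2458, 2848, 3237, 3626, 4015

j=1: r + 0k = 122.768 → ⌈·⌉ = 123
j=2: r + 1k = 511.949818… → ⌈·⌉ = 512
j=3: r + 2k = 901.131636… → ⌈·⌉ = 902
j=4: r + 3k = 1290.313454… → ⌈·⌉ = 1291
j=5: r + 4k = 1679.495272… → ⌈·⌉ = 1680
j=6: r + 5k = 2068.677090… → ⌈·⌉ = 2069
j=7: r + 6k = 2457.858909… → ⌈·⌉ = 2458
j=8: r + 7k = 2847.040727… → ⌈·⌉ = 2848
j=9: r + 8k = 3236.222545… → ⌈·⌉ = 3237
j=10: r + 9k = 3625.404363… → ⌈·⌉ = 3626
j=11: r + 10k = 4014.586181… → ⌈·⌉ = 4015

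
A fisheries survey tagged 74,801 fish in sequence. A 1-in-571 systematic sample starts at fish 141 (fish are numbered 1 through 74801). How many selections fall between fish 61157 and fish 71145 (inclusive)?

k = 571
First selection ≥ 61157: 141 + ⌈(61157−141)/571⌉·571 = 141 + 107×571 = 61238
Last selection ≤ 71145: 141 + ⌊(71145−141)/571⌋·571 = 141 + 124×571 = 70945
Count = 124 − 107 + 1 = 18

18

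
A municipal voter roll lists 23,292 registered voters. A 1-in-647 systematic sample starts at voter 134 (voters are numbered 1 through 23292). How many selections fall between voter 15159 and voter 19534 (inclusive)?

k = 647
First selection ≥ 15159: 134 + ⌈(15159−134)/647⌉·647 = 134 + 24×647 = 15662
Last selection ≤ 19534: 134 + ⌊(19534−134)/647⌋·647 = 134 + 29×647 = 18897
Count = 29 − 24 + 1 = 6

6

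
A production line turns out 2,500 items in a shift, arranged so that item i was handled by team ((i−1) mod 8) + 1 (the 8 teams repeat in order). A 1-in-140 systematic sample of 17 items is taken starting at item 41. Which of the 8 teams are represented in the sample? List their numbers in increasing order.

Consecutive selections differ by k = 140, so their team numbers differ by 140 mod 8 = 4.
gcd(140, 8) = 4, so the sample visits 8/4 = 2 distinct residues mod 8.
Start 41 is team 1; the teams hit are 1, 5.

1, 5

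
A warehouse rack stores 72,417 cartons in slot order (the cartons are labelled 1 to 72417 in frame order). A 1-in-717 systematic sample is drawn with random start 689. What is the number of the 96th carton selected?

68804

k = 717
96th selection = r + (96−1)·k = 689 + 95×717 = 689 + 68115 = 68804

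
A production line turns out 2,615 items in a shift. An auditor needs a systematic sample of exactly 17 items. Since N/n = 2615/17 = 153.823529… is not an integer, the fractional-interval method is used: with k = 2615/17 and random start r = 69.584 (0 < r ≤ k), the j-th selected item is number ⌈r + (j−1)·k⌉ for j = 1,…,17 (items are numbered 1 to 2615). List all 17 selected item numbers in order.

j=1: r + 0k = 69.584 → ⌈·⌉ = 70
j=2: r + 1k = 223.407529… → ⌈·⌉ = 224
j=3: r + 2k = 377.231058… → ⌈·⌉ = 378
j=4: r + 3k = 531.054588… → ⌈·⌉ = 532
j=5: r + 4k = 684.878117… → ⌈·⌉ = 685
j=6: r + 5k = 838.701647… → ⌈·⌉ = 839
j=7: r + 6k = 992.525176… → ⌈·⌉ = 993
j=8: r + 7k = 1146.348705… → ⌈·⌉ = 1147
j=9: r + 8k = 1300.172235… → ⌈·⌉ = 1301
j=10: r + 9k = 1453.995764… → ⌈·⌉ = 1454
j=11: r + 10k = 1607.819294… → ⌈·⌉ = 1608
j=12: r + 11k = 1761.642823… → ⌈·⌉ = 1762
j=13: r + 12k = 1915.466352… → ⌈·⌉ = 1916
j=14: r + 13k = 2069.289882… → ⌈·⌉ = 2070
j=15: r + 14k = 2223.113411… → ⌈·⌉ = 2224
j=16: r + 15k = 2376.936941… → ⌈·⌉ = 2377
j=17: r + 16k = 2530.760470… → ⌈·⌉ = 2531

70, 224, 378, 532, 685, 839, 993, 1147, 1301, 1454, 1608, 1762, 1916, 2070, 2224, 2377, 2531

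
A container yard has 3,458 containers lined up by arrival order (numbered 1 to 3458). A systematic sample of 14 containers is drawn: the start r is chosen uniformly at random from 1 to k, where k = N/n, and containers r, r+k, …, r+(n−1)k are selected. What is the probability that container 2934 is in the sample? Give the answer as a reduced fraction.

k = 3458/14 = 247.
Container 2934 is selected iff r ≡ 2934 (mod 247); exactly one such r in {1,…,247}.
Inclusion probability = 1/247.

1/247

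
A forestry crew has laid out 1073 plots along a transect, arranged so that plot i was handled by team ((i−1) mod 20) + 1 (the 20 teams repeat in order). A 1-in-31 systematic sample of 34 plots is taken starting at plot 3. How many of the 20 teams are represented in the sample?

Consecutive selections differ by k = 31, so their team numbers differ by 31 mod 20 = 11.
gcd(31, 20) = 1, so the sample visits 20/1 = 20 distinct residues mod 20.
Start 3 is team 3; the teams hit are 1, 2, 3, 4, 5, 6, 7, 8, 9, 10, 11, 12, 13, 14, 15, 16, 17, 18, 19, 20.

20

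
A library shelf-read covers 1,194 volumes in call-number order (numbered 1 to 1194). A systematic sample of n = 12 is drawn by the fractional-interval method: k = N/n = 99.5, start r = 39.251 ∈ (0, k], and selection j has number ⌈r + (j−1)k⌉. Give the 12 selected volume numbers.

40, 139, 239, 338, 438, 537, 637, 736, 836, 935, 1035, 1134

j=1: r + 0k = 39.251 → ⌈·⌉ = 40
j=2: r + 1k = 138.751 → ⌈·⌉ = 139
j=3: r + 2k = 238.251 → ⌈·⌉ = 239
j=4: r + 3k = 337.751 → ⌈·⌉ = 338
j=5: r + 4k = 437.251 → ⌈·⌉ = 438
j=6: r + 5k = 536.751 → ⌈·⌉ = 537
j=7: r + 6k = 636.251 → ⌈·⌉ = 637
j=8: r + 7k = 735.751 → ⌈·⌉ = 736
j=9: r + 8k = 835.251 → ⌈·⌉ = 836
j=10: r + 9k = 934.751 → ⌈·⌉ = 935
j=11: r + 10k = 1034.251 → ⌈·⌉ = 1035
j=12: r + 11k = 1133.751 → ⌈·⌉ = 1134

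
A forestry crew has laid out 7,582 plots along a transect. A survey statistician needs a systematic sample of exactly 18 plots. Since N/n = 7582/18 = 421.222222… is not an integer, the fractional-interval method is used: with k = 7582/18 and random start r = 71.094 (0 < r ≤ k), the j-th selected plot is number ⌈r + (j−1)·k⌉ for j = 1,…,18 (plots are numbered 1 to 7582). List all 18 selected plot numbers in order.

j=1: r + 0k = 71.094 → ⌈·⌉ = 72
j=2: r + 1k = 492.316222… → ⌈·⌉ = 493
j=3: r + 2k = 913.538444… → ⌈·⌉ = 914
j=4: r + 3k = 1334.760666… → ⌈·⌉ = 1335
j=5: r + 4k = 1755.982888… → ⌈·⌉ = 1756
j=6: r + 5k = 2177.205111… → ⌈·⌉ = 2178
j=7: r + 6k = 2598.427333… → ⌈·⌉ = 2599
j=8: r + 7k = 3019.649555… → ⌈·⌉ = 3020
j=9: r + 8k = 3440.871777… → ⌈·⌉ = 3441
j=10: r + 9k = 3862.094 → ⌈·⌉ = 3863
j=11: r + 10k = 4283.316222… → ⌈·⌉ = 4284
j=12: r + 11k = 4704.538444… → ⌈·⌉ = 4705
j=13: r + 12k = 5125.760666… → ⌈·⌉ = 5126
j=14: r + 13k = 5546.982888… → ⌈·⌉ = 5547
j=15: r + 14k = 5968.205111… → ⌈·⌉ = 5969
j=16: r + 15k = 6389.427333… → ⌈·⌉ = 6390
j=17: r + 16k = 6810.649555… → ⌈·⌉ = 6811
j=18: r + 17k = 7231.871777… → ⌈·⌉ = 7232

72, 493, 914, 1335, 1756, 2178, 2599, 3020, 3441, 3863, 4284, 4705, 5126, 5547, 5969, 6390, 6811, 7232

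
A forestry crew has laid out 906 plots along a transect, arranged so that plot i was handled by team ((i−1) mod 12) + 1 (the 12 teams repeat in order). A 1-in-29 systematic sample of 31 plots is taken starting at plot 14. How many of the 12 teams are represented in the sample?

12

Consecutive selections differ by k = 29, so their team numbers differ by 29 mod 12 = 5.
gcd(29, 12) = 1, so the sample visits 12/1 = 12 distinct residues mod 12.
Start 14 is team 2; the teams hit are 1, 2, 3, 4, 5, 6, 7, 8, 9, 10, 11, 12.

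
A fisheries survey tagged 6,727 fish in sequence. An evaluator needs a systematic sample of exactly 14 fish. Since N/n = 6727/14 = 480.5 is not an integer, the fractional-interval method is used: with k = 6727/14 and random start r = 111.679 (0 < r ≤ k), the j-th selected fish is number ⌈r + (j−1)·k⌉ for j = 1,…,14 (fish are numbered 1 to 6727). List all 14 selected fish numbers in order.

112, 593, 1073, 1554, 2034, 2515, 2995, 3476, 3956, 4437, 4917, 5398, 5878, 6359

j=1: r + 0k = 111.679 → ⌈·⌉ = 112
j=2: r + 1k = 592.179 → ⌈·⌉ = 593
j=3: r + 2k = 1072.679 → ⌈·⌉ = 1073
j=4: r + 3k = 1553.179 → ⌈·⌉ = 1554
j=5: r + 4k = 2033.679 → ⌈·⌉ = 2034
j=6: r + 5k = 2514.179 → ⌈·⌉ = 2515
j=7: r + 6k = 2994.679 → ⌈·⌉ = 2995
j=8: r + 7k = 3475.179 → ⌈·⌉ = 3476
j=9: r + 8k = 3955.679 → ⌈·⌉ = 3956
j=10: r + 9k = 4436.179 → ⌈·⌉ = 4437
j=11: r + 10k = 4916.679 → ⌈·⌉ = 4917
j=12: r + 11k = 5397.179 → ⌈·⌉ = 5398
j=13: r + 12k = 5877.679 → ⌈·⌉ = 5878
j=14: r + 13k = 6358.179 → ⌈·⌉ = 6359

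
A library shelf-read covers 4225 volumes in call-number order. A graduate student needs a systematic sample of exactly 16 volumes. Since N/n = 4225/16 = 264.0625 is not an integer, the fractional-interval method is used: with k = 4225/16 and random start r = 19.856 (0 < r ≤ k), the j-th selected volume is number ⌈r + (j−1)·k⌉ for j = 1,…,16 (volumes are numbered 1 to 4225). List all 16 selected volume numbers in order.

20, 284, 548, 813, 1077, 1341, 1605, 1869, 2133, 2397, 2661, 2925, 3189, 3453, 3717, 3981

j=1: r + 0k = 19.856 → ⌈·⌉ = 20
j=2: r + 1k = 283.9185 → ⌈·⌉ = 284
j=3: r + 2k = 547.981 → ⌈·⌉ = 548
j=4: r + 3k = 812.0435 → ⌈·⌉ = 813
j=5: r + 4k = 1076.106 → ⌈·⌉ = 1077
j=6: r + 5k = 1340.1685 → ⌈·⌉ = 1341
j=7: r + 6k = 1604.231 → ⌈·⌉ = 1605
j=8: r + 7k = 1868.2935 → ⌈·⌉ = 1869
j=9: r + 8k = 2132.356 → ⌈·⌉ = 2133
j=10: r + 9k = 2396.4185 → ⌈·⌉ = 2397
j=11: r + 10k = 2660.481 → ⌈·⌉ = 2661
j=12: r + 11k = 2924.5435 → ⌈·⌉ = 2925
j=13: r + 12k = 3188.606 → ⌈·⌉ = 3189
j=14: r + 13k = 3452.6685 → ⌈·⌉ = 3453
j=15: r + 14k = 3716.731 → ⌈·⌉ = 3717
j=16: r + 15k = 3980.7935 → ⌈·⌉ = 3981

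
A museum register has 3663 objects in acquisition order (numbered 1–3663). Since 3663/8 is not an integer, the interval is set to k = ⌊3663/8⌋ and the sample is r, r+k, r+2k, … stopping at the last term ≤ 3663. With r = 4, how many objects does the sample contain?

k = ⌊3663/8⌋ = 457
Achieved size = ⌊(3663 − 4)/457⌋ + 1 = ⌊3659/457⌋ + 1 = 8 + 1 = 9
(last selection: 4 + 8×457 = 3660 ≤ 3663; next would be 4117 > 3663)

9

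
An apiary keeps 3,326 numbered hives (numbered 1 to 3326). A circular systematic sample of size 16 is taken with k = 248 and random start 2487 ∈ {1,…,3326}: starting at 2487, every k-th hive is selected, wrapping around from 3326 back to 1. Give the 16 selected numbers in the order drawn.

2487, 2735, 2983, 3231, 153, 401, 649, 897, 1145, 1393, 1641, 1889, 2137, 2385, 2633, 2881

Selection 1: 2487
Selection 2: 2487 + 248 = 2735
Selection 3: 2735 + 248 = 2983
Selection 4: 2983 + 248 = 3231
Selection 5: 3231 + 248 = 3479 → 3479 − 3326 = 153
Selection 6: 153 + 248 = 401
Selection 7: 401 + 248 = 649
Selection 8: 649 + 248 = 897
Selection 9: 897 + 248 = 1145
Selection 10: 1145 + 248 = 1393
Selection 11: 1393 + 248 = 1641
Selection 12: 1641 + 248 = 1889
Selection 13: 1889 + 248 = 2137
Selection 14: 2137 + 248 = 2385
Selection 15: 2385 + 248 = 2633
Selection 16: 2633 + 248 = 2881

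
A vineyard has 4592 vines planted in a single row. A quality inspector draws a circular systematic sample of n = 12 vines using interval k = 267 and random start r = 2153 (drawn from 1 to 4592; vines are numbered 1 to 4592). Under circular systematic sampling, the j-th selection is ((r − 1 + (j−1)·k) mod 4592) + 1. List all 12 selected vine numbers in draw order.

Selection 1: 2153
Selection 2: 2153 + 267 = 2420
Selection 3: 2420 + 267 = 2687
Selection 4: 2687 + 267 = 2954
Selection 5: 2954 + 267 = 3221
Selection 6: 3221 + 267 = 3488
Selection 7: 3488 + 267 = 3755
Selection 8: 3755 + 267 = 4022
Selection 9: 4022 + 267 = 4289
Selection 10: 4289 + 267 = 4556
Selection 11: 4556 + 267 = 4823 → 4823 − 4592 = 231
Selection 12: 231 + 267 = 498

2153, 2420, 2687, 2954, 3221, 3488, 3755, 4022, 4289, 4556, 231, 498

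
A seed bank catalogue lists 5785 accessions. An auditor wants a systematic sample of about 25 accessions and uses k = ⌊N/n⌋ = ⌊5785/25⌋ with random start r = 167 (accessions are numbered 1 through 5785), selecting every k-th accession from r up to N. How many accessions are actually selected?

k = ⌊5785/25⌋ = 231
Achieved size = ⌊(5785 − 167)/231⌋ + 1 = ⌊5618/231⌋ + 1 = 24 + 1 = 25
(last selection: 167 + 24×231 = 5711 ≤ 5785; next would be 5942 > 5785)

25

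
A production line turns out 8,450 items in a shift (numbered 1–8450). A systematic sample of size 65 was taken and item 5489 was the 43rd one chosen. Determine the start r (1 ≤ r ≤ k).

k = 8450/65 = 130
r = 5489 − (43−1)×130 = 5489 − 5460 = 29

29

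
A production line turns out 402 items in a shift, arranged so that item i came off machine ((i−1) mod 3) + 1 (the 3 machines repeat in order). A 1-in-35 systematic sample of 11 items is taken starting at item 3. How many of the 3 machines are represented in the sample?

Consecutive selections differ by k = 35, so their machine numbers differ by 35 mod 3 = 2.
gcd(35, 3) = 1, so the sample visits 3/1 = 3 distinct residues mod 3.
Start 3 is machine 3; the machines hit are 1, 2, 3.

3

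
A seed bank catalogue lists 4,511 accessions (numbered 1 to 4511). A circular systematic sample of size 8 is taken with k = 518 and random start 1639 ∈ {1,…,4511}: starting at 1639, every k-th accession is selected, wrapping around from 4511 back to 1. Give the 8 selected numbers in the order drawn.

1639, 2157, 2675, 3193, 3711, 4229, 236, 754

Selection 1: 1639
Selection 2: 1639 + 518 = 2157
Selection 3: 2157 + 518 = 2675
Selection 4: 2675 + 518 = 3193
Selection 5: 3193 + 518 = 3711
Selection 6: 3711 + 518 = 4229
Selection 7: 4229 + 518 = 4747 → 4747 − 4511 = 236
Selection 8: 236 + 518 = 754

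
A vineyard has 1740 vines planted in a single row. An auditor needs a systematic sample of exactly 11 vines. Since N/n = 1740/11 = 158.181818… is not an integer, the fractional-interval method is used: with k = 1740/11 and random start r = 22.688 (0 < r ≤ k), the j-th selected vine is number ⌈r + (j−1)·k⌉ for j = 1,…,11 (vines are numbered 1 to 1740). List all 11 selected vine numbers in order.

23, 181, 340, 498, 656, 814, 972, 1130, 1289, 1447, 1605

j=1: r + 0k = 22.688 → ⌈·⌉ = 23
j=2: r + 1k = 180.869818… → ⌈·⌉ = 181
j=3: r + 2k = 339.051636… → ⌈·⌉ = 340
j=4: r + 3k = 497.233454… → ⌈·⌉ = 498
j=5: r + 4k = 655.415272… → ⌈·⌉ = 656
j=6: r + 5k = 813.597090… → ⌈·⌉ = 814
j=7: r + 6k = 971.778909… → ⌈·⌉ = 972
j=8: r + 7k = 1129.960727… → ⌈·⌉ = 1130
j=9: r + 8k = 1288.142545… → ⌈·⌉ = 1289
j=10: r + 9k = 1446.324363… → ⌈·⌉ = 1447
j=11: r + 10k = 1604.506181… → ⌈·⌉ = 1605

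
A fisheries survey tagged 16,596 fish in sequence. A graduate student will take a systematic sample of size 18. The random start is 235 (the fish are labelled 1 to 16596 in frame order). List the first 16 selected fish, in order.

235, 1157, 2079, 3001, 3923, 4845, 5767, 6689, 7611, 8533, 9455, 10377, 11299, 12221, 13143, 14065

k = N/n = 16596/18 = 922
fish 1: 235
fish 2: 235 + 922 = 1157
fish 3: 1157 + 922 = 2079
fish 4: 2079 + 922 = 3001
fish 5: 3001 + 922 = 3923
fish 6: 3923 + 922 = 4845
fish 7: 4845 + 922 = 5767
fish 8: 5767 + 922 = 6689
fish 9: 6689 + 922 = 7611
fish 10: 7611 + 922 = 8533
fish 11: 8533 + 922 = 9455
fish 12: 9455 + 922 = 10377
fish 13: 10377 + 922 = 11299
fish 14: 11299 + 922 = 12221
fish 15: 12221 + 922 = 13143
fish 16: 13143 + 922 = 14065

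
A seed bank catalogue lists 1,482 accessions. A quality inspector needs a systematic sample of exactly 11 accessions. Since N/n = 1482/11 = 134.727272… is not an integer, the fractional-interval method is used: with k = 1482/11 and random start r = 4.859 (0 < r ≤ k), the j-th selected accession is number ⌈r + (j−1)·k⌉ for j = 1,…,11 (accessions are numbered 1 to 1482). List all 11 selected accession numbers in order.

5, 140, 275, 410, 544, 679, 814, 948, 1083, 1218, 1353

j=1: r + 0k = 4.859 → ⌈·⌉ = 5
j=2: r + 1k = 139.586272… → ⌈·⌉ = 140
j=3: r + 2k = 274.313545… → ⌈·⌉ = 275
j=4: r + 3k = 409.040818… → ⌈·⌉ = 410
j=5: r + 4k = 543.768090… → ⌈·⌉ = 544
j=6: r + 5k = 678.495363… → ⌈·⌉ = 679
j=7: r + 6k = 813.222636… → ⌈·⌉ = 814
j=8: r + 7k = 947.949909… → ⌈·⌉ = 948
j=9: r + 8k = 1082.677181… → ⌈·⌉ = 1083
j=10: r + 9k = 1217.404454… → ⌈·⌉ = 1218
j=11: r + 10k = 1352.131727… → ⌈·⌉ = 1353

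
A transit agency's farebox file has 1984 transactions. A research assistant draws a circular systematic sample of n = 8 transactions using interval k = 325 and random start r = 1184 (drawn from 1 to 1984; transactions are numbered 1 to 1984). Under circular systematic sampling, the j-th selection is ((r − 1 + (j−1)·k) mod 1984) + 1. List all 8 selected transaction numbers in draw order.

Selection 1: 1184
Selection 2: 1184 + 325 = 1509
Selection 3: 1509 + 325 = 1834
Selection 4: 1834 + 325 = 2159 → 2159 − 1984 = 175
Selection 5: 175 + 325 = 500
Selection 6: 500 + 325 = 825
Selection 7: 825 + 325 = 1150
Selection 8: 1150 + 325 = 1475

1184, 1509, 1834, 175, 500, 825, 1150, 1475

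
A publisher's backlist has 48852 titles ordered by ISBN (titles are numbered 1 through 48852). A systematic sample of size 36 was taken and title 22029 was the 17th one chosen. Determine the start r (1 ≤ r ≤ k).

k = 48852/36 = 1357
r = 22029 − (17−1)×1357 = 22029 − 21712 = 317

317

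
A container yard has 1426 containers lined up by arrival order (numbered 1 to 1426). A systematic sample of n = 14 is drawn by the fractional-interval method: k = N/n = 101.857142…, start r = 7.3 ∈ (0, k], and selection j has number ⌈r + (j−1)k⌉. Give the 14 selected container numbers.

j=1: r + 0k = 7.3 → ⌈·⌉ = 8
j=2: r + 1k = 109.157142… → ⌈·⌉ = 110
j=3: r + 2k = 211.014285… → ⌈·⌉ = 212
j=4: r + 3k = 312.871428… → ⌈·⌉ = 313
j=5: r + 4k = 414.728571… → ⌈·⌉ = 415
j=6: r + 5k = 516.585714… → ⌈·⌉ = 517
j=7: r + 6k = 618.442857… → ⌈·⌉ = 619
j=8: r + 7k = 720.3 → ⌈·⌉ = 721
j=9: r + 8k = 822.157142… → ⌈·⌉ = 823
j=10: r + 9k = 924.014285… → ⌈·⌉ = 925
j=11: r + 10k = 1025.871428… → ⌈·⌉ = 1026
j=12: r + 11k = 1127.728571… → ⌈·⌉ = 1128
j=13: r + 12k = 1229.585714… → ⌈·⌉ = 1230
j=14: r + 13k = 1331.442857… → ⌈·⌉ = 1332

8, 110, 212, 313, 415, 517, 619, 721, 823, 925, 1026, 1128, 1230, 1332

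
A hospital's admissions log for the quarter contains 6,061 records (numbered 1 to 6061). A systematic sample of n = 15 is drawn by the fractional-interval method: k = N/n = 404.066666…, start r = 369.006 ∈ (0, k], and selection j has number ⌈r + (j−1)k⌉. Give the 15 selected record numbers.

370, 774, 1178, 1582, 1986, 2390, 2794, 3198, 3602, 4006, 4410, 4814, 5218, 5622, 6026

j=1: r + 0k = 369.006 → ⌈·⌉ = 370
j=2: r + 1k = 773.072666… → ⌈·⌉ = 774
j=3: r + 2k = 1177.139333… → ⌈·⌉ = 1178
j=4: r + 3k = 1581.206 → ⌈·⌉ = 1582
j=5: r + 4k = 1985.272666… → ⌈·⌉ = 1986
j=6: r + 5k = 2389.339333… → ⌈·⌉ = 2390
j=7: r + 6k = 2793.406 → ⌈·⌉ = 2794
j=8: r + 7k = 3197.472666… → ⌈·⌉ = 3198
j=9: r + 8k = 3601.539333… → ⌈·⌉ = 3602
j=10: r + 9k = 4005.606 → ⌈·⌉ = 4006
j=11: r + 10k = 4409.672666… → ⌈·⌉ = 4410
j=12: r + 11k = 4813.739333… → ⌈·⌉ = 4814
j=13: r + 12k = 5217.806 → ⌈·⌉ = 5218
j=14: r + 13k = 5621.872666… → ⌈·⌉ = 5622
j=15: r + 14k = 6025.939333… → ⌈·⌉ = 6026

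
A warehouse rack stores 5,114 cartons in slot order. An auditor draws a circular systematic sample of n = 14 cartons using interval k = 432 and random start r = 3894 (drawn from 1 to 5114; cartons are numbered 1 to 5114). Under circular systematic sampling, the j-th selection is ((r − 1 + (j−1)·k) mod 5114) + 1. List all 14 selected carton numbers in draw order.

3894, 4326, 4758, 76, 508, 940, 1372, 1804, 2236, 2668, 3100, 3532, 3964, 4396

Selection 1: 3894
Selection 2: 3894 + 432 = 4326
Selection 3: 4326 + 432 = 4758
Selection 4: 4758 + 432 = 5190 → 5190 − 5114 = 76
Selection 5: 76 + 432 = 508
Selection 6: 508 + 432 = 940
Selection 7: 940 + 432 = 1372
Selection 8: 1372 + 432 = 1804
Selection 9: 1804 + 432 = 2236
Selection 10: 2236 + 432 = 2668
Selection 11: 2668 + 432 = 3100
Selection 12: 3100 + 432 = 3532
Selection 13: 3532 + 432 = 3964
Selection 14: 3964 + 432 = 4396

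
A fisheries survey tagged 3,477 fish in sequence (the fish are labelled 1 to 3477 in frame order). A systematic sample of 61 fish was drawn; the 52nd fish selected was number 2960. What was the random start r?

k = 3477/61 = 57
r = 2960 − (52−1)×57 = 2960 − 2907 = 53

53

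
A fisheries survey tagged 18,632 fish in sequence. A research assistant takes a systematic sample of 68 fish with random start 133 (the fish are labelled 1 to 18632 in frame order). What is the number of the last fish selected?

18491

k = 18632/68 = 274
68th selection = r + (68−1)·k = 133 + 67×274 = 133 + 18358 = 18491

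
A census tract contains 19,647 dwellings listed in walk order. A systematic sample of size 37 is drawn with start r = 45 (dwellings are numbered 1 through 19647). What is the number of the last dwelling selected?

k = 19647/37 = 531
37th selection = r + (37−1)·k = 45 + 36×531 = 45 + 19116 = 19161

19161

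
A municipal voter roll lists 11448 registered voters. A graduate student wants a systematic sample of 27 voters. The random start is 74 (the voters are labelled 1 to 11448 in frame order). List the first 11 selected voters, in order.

74, 498, 922, 1346, 1770, 2194, 2618, 3042, 3466, 3890, 4314

k = N/n = 11448/27 = 424
voter 1: 74
voter 2: 74 + 424 = 498
voter 3: 498 + 424 = 922
voter 4: 922 + 424 = 1346
voter 5: 1346 + 424 = 1770
voter 6: 1770 + 424 = 2194
voter 7: 2194 + 424 = 2618
voter 8: 2618 + 424 = 3042
voter 9: 3042 + 424 = 3466
voter 10: 3466 + 424 = 3890
voter 11: 3890 + 424 = 4314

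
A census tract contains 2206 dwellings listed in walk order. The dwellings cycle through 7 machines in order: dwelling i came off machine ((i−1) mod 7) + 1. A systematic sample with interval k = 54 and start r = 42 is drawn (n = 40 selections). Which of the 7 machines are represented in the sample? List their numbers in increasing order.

1, 2, 3, 4, 5, 6, 7

Consecutive selections differ by k = 54, so their machine numbers differ by 54 mod 7 = 5.
gcd(54, 7) = 1, so the sample visits 7/1 = 7 distinct residues mod 7.
Start 42 is machine 7; the machines hit are 1, 2, 3, 4, 5, 6, 7.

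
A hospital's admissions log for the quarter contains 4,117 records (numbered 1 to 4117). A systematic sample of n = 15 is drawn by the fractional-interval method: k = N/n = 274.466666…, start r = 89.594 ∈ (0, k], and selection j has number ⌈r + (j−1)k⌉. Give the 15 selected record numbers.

j=1: r + 0k = 89.594 → ⌈·⌉ = 90
j=2: r + 1k = 364.060666… → ⌈·⌉ = 365
j=3: r + 2k = 638.527333… → ⌈·⌉ = 639
j=4: r + 3k = 912.994 → ⌈·⌉ = 913
j=5: r + 4k = 1187.460666… → ⌈·⌉ = 1188
j=6: r + 5k = 1461.927333… → ⌈·⌉ = 1462
j=7: r + 6k = 1736.394 → ⌈·⌉ = 1737
j=8: r + 7k = 2010.860666… → ⌈·⌉ = 2011
j=9: r + 8k = 2285.327333… → ⌈·⌉ = 2286
j=10: r + 9k = 2559.794 → ⌈·⌉ = 2560
j=11: r + 10k = 2834.260666… → ⌈·⌉ = 2835
j=12: r + 11k = 3108.727333… → ⌈·⌉ = 3109
j=13: r + 12k = 3383.194 → ⌈·⌉ = 3384
j=14: r + 13k = 3657.660666… → ⌈·⌉ = 3658
j=15: r + 14k = 3932.127333… → ⌈·⌉ = 3933

90, 365, 639, 913, 1188, 1462, 1737, 2011, 2286, 2560, 2835, 3109, 3384, 3658, 3933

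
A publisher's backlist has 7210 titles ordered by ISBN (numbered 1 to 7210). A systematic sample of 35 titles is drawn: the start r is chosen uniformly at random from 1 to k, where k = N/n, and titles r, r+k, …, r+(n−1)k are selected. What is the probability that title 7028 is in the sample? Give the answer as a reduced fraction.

1/206

k = 7210/35 = 206.
Title 7028 is selected iff r ≡ 7028 (mod 206); exactly one such r in {1,…,206}.
Inclusion probability = 1/206.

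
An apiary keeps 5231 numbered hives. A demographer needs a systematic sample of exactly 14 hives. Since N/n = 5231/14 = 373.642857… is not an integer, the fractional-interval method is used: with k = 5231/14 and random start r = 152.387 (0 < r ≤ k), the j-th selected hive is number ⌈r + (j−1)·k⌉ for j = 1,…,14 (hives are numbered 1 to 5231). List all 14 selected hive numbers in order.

j=1: r + 0k = 152.387 → ⌈·⌉ = 153
j=2: r + 1k = 526.029857… → ⌈·⌉ = 527
j=3: r + 2k = 899.672714… → ⌈·⌉ = 900
j=4: r + 3k = 1273.315571… → ⌈·⌉ = 1274
j=5: r + 4k = 1646.958428… → ⌈·⌉ = 1647
j=6: r + 5k = 2020.601285… → ⌈·⌉ = 2021
j=7: r + 6k = 2394.244142… → ⌈·⌉ = 2395
j=8: r + 7k = 2767.887 → ⌈·⌉ = 2768
j=9: r + 8k = 3141.529857… → ⌈·⌉ = 3142
j=10: r + 9k = 3515.172714… → ⌈·⌉ = 3516
j=11: r + 10k = 3888.815571… → ⌈·⌉ = 3889
j=12: r + 11k = 4262.458428… → ⌈·⌉ = 4263
j=13: r + 12k = 4636.101285… → ⌈·⌉ = 4637
j=14: r + 13k = 5009.744142… → ⌈·⌉ = 5010

153, 527, 900, 1274, 1647, 2021, 2395, 2768, 3142, 3516, 3889, 4263, 4637, 5010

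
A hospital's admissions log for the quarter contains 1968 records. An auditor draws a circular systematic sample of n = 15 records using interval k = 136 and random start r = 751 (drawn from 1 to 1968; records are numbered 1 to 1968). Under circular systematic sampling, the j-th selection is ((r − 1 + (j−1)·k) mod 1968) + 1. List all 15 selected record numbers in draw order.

751, 887, 1023, 1159, 1295, 1431, 1567, 1703, 1839, 7, 143, 279, 415, 551, 687

Selection 1: 751
Selection 2: 751 + 136 = 887
Selection 3: 887 + 136 = 1023
Selection 4: 1023 + 136 = 1159
Selection 5: 1159 + 136 = 1295
Selection 6: 1295 + 136 = 1431
Selection 7: 1431 + 136 = 1567
Selection 8: 1567 + 136 = 1703
Selection 9: 1703 + 136 = 1839
Selection 10: 1839 + 136 = 1975 → 1975 − 1968 = 7
Selection 11: 7 + 136 = 143
Selection 12: 143 + 136 = 279
Selection 13: 279 + 136 = 415
Selection 14: 415 + 136 = 551
Selection 15: 551 + 136 = 687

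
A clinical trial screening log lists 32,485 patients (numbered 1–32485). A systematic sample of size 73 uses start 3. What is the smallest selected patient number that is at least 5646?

k = 32485/73 = 445
Steps past start: ⌈(5646 − 3)/445⌉ = ⌈5643/445⌉ = 13
Selected patient: 3 + 13×445 = 5788

5788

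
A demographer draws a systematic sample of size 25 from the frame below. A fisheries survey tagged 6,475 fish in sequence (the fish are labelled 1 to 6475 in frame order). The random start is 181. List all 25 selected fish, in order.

181, 440, 699, 958, 1217, 1476, 1735, 1994, 2253, 2512, 2771, 3030, 3289, 3548, 3807, 4066, 4325, 4584, 4843, 5102, 5361, 5620, 5879, 6138, 6397

k = N/n = 6475/25 = 259
fish 1: 181
fish 2: 181 + 259 = 440
fish 3: 440 + 259 = 699
fish 4: 699 + 259 = 958
fish 5: 958 + 259 = 1217
fish 6: 1217 + 259 = 1476
fish 7: 1476 + 259 = 1735
fish 8: 1735 + 259 = 1994
fish 9: 1994 + 259 = 2253
fish 10: 2253 + 259 = 2512
fish 11: 2512 + 259 = 2771
fish 12: 2771 + 259 = 3030
fish 13: 3030 + 259 = 3289
fish 14: 3289 + 259 = 3548
fish 15: 3548 + 259 = 3807
fish 16: 3807 + 259 = 4066
fish 17: 4066 + 259 = 4325
fish 18: 4325 + 259 = 4584
fish 19: 4584 + 259 = 4843
fish 20: 4843 + 259 = 5102
fish 21: 5102 + 259 = 5361
fish 22: 5361 + 259 = 5620
fish 23: 5620 + 259 = 5879
fish 24: 5879 + 259 = 6138
fish 25: 6138 + 259 = 6397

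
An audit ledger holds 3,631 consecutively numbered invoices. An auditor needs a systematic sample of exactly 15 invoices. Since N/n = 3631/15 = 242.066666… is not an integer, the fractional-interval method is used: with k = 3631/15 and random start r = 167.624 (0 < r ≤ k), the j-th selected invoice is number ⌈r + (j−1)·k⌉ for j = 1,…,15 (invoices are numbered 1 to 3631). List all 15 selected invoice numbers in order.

168, 410, 652, 894, 1136, 1378, 1621, 1863, 2105, 2347, 2589, 2831, 3073, 3315, 3557

j=1: r + 0k = 167.624 → ⌈·⌉ = 168
j=2: r + 1k = 409.690666… → ⌈·⌉ = 410
j=3: r + 2k = 651.757333… → ⌈·⌉ = 652
j=4: r + 3k = 893.824 → ⌈·⌉ = 894
j=5: r + 4k = 1135.890666… → ⌈·⌉ = 1136
j=6: r + 5k = 1377.957333… → ⌈·⌉ = 1378
j=7: r + 6k = 1620.024 → ⌈·⌉ = 1621
j=8: r + 7k = 1862.090666… → ⌈·⌉ = 1863
j=9: r + 8k = 2104.157333… → ⌈·⌉ = 2105
j=10: r + 9k = 2346.224 → ⌈·⌉ = 2347
j=11: r + 10k = 2588.290666… → ⌈·⌉ = 2589
j=12: r + 11k = 2830.357333… → ⌈·⌉ = 2831
j=13: r + 12k = 3072.424 → ⌈·⌉ = 3073
j=14: r + 13k = 3314.490666… → ⌈·⌉ = 3315
j=15: r + 14k = 3556.557333… → ⌈·⌉ = 3557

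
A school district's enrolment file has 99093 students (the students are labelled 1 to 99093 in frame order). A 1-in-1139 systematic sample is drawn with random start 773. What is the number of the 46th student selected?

k = 1139
46th selection = r + (46−1)·k = 773 + 45×1139 = 773 + 51255 = 52028

52028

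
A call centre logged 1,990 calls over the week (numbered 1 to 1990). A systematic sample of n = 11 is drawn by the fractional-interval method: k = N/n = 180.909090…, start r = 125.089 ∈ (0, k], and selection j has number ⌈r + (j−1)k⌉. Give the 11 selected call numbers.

j=1: r + 0k = 125.089 → ⌈·⌉ = 126
j=2: r + 1k = 305.998090… → ⌈·⌉ = 306
j=3: r + 2k = 486.907181… → ⌈·⌉ = 487
j=4: r + 3k = 667.816272… → ⌈·⌉ = 668
j=5: r + 4k = 848.725363… → ⌈·⌉ = 849
j=6: r + 5k = 1029.634454… → ⌈·⌉ = 1030
j=7: r + 6k = 1210.543545… → ⌈·⌉ = 1211
j=8: r + 7k = 1391.452636… → ⌈·⌉ = 1392
j=9: r + 8k = 1572.361727… → ⌈·⌉ = 1573
j=10: r + 9k = 1753.270818… → ⌈·⌉ = 1754
j=11: r + 10k = 1934.179909… → ⌈·⌉ = 1935

126, 306, 487, 668, 849, 1030, 1211, 1392, 1573, 1754, 1935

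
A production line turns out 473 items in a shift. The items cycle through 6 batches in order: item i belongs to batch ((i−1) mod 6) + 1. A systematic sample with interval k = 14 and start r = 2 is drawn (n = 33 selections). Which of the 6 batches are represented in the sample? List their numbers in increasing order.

Consecutive selections differ by k = 14, so their batch numbers differ by 14 mod 6 = 2.
gcd(14, 6) = 2, so the sample visits 6/2 = 3 distinct residues mod 6.
Start 2 is batch 2; the batches hit are 2, 4, 6.

2, 4, 6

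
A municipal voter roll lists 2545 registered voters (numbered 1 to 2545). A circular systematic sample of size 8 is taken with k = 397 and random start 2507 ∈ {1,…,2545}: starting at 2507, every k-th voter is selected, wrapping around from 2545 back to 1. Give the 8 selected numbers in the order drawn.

Selection 1: 2507
Selection 2: 2507 + 397 = 2904 → 2904 − 2545 = 359
Selection 3: 359 + 397 = 756
Selection 4: 756 + 397 = 1153
Selection 5: 1153 + 397 = 1550
Selection 6: 1550 + 397 = 1947
Selection 7: 1947 + 397 = 2344
Selection 8: 2344 + 397 = 2741 → 2741 − 2545 = 196

2507, 359, 756, 1153, 1550, 1947, 2344, 196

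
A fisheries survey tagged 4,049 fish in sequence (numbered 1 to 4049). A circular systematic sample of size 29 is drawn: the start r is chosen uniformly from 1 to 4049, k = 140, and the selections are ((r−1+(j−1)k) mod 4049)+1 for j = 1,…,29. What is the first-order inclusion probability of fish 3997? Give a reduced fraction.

29/4049

For each position j, as r ranges over 1…4049 the j-th selection hits every fish exactly once, so fish 3997 is selected for exactly 29 of the 4049 starts.
Inclusion probability = 29/4049.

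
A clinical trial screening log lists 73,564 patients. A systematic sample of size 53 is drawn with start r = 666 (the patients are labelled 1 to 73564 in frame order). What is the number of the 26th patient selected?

k = 73564/53 = 1388
26th selection = r + (26−1)·k = 666 + 25×1388 = 666 + 34700 = 35366

35366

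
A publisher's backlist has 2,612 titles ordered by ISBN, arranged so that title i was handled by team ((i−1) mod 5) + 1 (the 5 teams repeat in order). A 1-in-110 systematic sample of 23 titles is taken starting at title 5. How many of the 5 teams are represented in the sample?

1

Consecutive selections differ by k = 110, so their team numbers differ by 110 mod 5 = 0.
gcd(110, 5) = 5, so the sample visits 5/5 = 1 distinct residues mod 5.
Start 5 is team 5; the teams hit are 5.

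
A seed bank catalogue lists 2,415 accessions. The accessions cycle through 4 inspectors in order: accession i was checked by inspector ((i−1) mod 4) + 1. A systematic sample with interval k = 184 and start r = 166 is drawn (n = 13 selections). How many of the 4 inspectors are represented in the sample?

Consecutive selections differ by k = 184, so their inspector numbers differ by 184 mod 4 = 0.
gcd(184, 4) = 4, so the sample visits 4/4 = 1 distinct residues mod 4.
Start 166 is inspector 2; the inspectors hit are 2.

1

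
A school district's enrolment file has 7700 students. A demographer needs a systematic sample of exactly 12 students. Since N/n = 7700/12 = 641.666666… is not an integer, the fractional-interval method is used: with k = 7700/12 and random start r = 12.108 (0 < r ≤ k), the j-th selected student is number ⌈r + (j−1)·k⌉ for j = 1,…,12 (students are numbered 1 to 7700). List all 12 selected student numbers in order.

13, 654, 1296, 1938, 2579, 3221, 3863, 4504, 5146, 5788, 6429, 7071

j=1: r + 0k = 12.108 → ⌈·⌉ = 13
j=2: r + 1k = 653.774666… → ⌈·⌉ = 654
j=3: r + 2k = 1295.441333… → ⌈·⌉ = 1296
j=4: r + 3k = 1937.108 → ⌈·⌉ = 1938
j=5: r + 4k = 2578.774666… → ⌈·⌉ = 2579
j=6: r + 5k = 3220.441333… → ⌈·⌉ = 3221
j=7: r + 6k = 3862.108 → ⌈·⌉ = 3863
j=8: r + 7k = 4503.774666… → ⌈·⌉ = 4504
j=9: r + 8k = 5145.441333… → ⌈·⌉ = 5146
j=10: r + 9k = 5787.108 → ⌈·⌉ = 5788
j=11: r + 10k = 6428.774666… → ⌈·⌉ = 6429
j=12: r + 11k = 7070.441333… → ⌈·⌉ = 7071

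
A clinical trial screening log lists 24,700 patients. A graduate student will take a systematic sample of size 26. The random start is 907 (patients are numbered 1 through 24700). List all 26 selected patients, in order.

k = N/n = 24700/26 = 950
patient 1: 907
patient 2: 907 + 950 = 1857
patient 3: 1857 + 950 = 2807
patient 4: 2807 + 950 = 3757
patient 5: 3757 + 950 = 4707
patient 6: 4707 + 950 = 5657
patient 7: 5657 + 950 = 6607
patient 8: 6607 + 950 = 7557
patient 9: 7557 + 950 = 8507
patient 10: 8507 + 950 = 9457
patient 11: 9457 + 950 = 10407
patient 12: 10407 + 950 = 11357
patient 13: 11357 + 950 = 12307
patient 14: 12307 + 950 = 13257
patient 15: 13257 + 950 = 14207
patient 16: 14207 + 950 = 15157
patient 17: 15157 + 950 = 16107
patient 18: 16107 + 950 = 17057
patient 19: 17057 + 950 = 18007
patient 20: 18007 + 950 = 18957
patient 21: 18957 + 950 = 19907
patient 22: 19907 + 950 = 20857
patient 23: 20857 + 950 = 21807
patient 24: 21807 + 950 = 22757
patient 25: 22757 + 950 = 23707
patient 26: 23707 + 950 = 24657

907, 1857, 2807, 3757, 4707, 5657, 6607, 7557, 8507, 9457, 10407, 11357, 12307, 13257, 14207, 15157, 16107, 17057, 18007, 18957, 19907, 20857, 21807, 22757, 23707, 24657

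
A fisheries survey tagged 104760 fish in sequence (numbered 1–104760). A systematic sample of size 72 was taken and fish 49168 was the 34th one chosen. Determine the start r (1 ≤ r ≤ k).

k = 104760/72 = 1455
r = 49168 − (34−1)×1455 = 49168 − 48015 = 1153

1153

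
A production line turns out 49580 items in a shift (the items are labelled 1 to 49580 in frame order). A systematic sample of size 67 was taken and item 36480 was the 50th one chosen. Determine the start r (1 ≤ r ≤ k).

k = 49580/67 = 740
r = 36480 − (50−1)×740 = 36480 − 36260 = 220

220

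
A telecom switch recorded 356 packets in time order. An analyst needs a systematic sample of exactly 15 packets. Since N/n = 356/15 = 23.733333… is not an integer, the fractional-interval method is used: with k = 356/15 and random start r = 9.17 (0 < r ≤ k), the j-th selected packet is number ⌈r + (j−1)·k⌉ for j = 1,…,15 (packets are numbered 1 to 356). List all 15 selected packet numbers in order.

10, 33, 57, 81, 105, 128, 152, 176, 200, 223, 247, 271, 294, 318, 342

j=1: r + 0k = 9.17 → ⌈·⌉ = 10
j=2: r + 1k = 32.903333… → ⌈·⌉ = 33
j=3: r + 2k = 56.636666… → ⌈·⌉ = 57
j=4: r + 3k = 80.37 → ⌈·⌉ = 81
j=5: r + 4k = 104.103333… → ⌈·⌉ = 105
j=6: r + 5k = 127.836666… → ⌈·⌉ = 128
j=7: r + 6k = 151.57 → ⌈·⌉ = 152
j=8: r + 7k = 175.303333… → ⌈·⌉ = 176
j=9: r + 8k = 199.036666… → ⌈·⌉ = 200
j=10: r + 9k = 222.77 → ⌈·⌉ = 223
j=11: r + 10k = 246.503333… → ⌈·⌉ = 247
j=12: r + 11k = 270.236666… → ⌈·⌉ = 271
j=13: r + 12k = 293.97 → ⌈·⌉ = 294
j=14: r + 13k = 317.703333… → ⌈·⌉ = 318
j=15: r + 14k = 341.436666… → ⌈·⌉ = 342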